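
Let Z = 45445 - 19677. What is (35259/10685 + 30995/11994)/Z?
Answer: 754078021/3302320973520 ≈ 0.00022835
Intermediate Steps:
Z = 25768
(35259/10685 + 30995/11994)/Z = (35259/10685 + 30995/11994)/25768 = (35259*(1/10685) + 30995*(1/11994))*(1/25768) = (35259/10685 + 30995/11994)*(1/25768) = (754078021/128155890)*(1/25768) = 754078021/3302320973520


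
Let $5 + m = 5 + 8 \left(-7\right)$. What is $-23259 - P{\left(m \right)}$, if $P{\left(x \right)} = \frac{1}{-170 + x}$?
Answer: $- \frac{5256533}{226} \approx -23259.0$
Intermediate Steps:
$m = -56$ ($m = -5 + \left(5 + 8 \left(-7\right)\right) = -5 + \left(5 - 56\right) = -5 - 51 = -56$)
$-23259 - P{\left(m \right)} = -23259 - \frac{1}{-170 - 56} = -23259 - \frac{1}{-226} = -23259 - - \frac{1}{226} = -23259 + \frac{1}{226} = - \frac{5256533}{226}$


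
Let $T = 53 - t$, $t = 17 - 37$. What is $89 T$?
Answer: $6497$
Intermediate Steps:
$t = -20$
$T = 73$ ($T = 53 - -20 = 53 + 20 = 73$)
$89 T = 89 \cdot 73 = 6497$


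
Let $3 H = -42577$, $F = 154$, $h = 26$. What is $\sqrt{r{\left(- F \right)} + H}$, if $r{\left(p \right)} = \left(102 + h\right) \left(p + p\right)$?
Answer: $\frac{i \sqrt{482547}}{3} \approx 231.55 i$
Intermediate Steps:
$r{\left(p \right)} = 256 p$ ($r{\left(p \right)} = \left(102 + 26\right) \left(p + p\right) = 128 \cdot 2 p = 256 p$)
$H = - \frac{42577}{3}$ ($H = \frac{1}{3} \left(-42577\right) = - \frac{42577}{3} \approx -14192.0$)
$\sqrt{r{\left(- F \right)} + H} = \sqrt{256 \left(\left(-1\right) 154\right) - \frac{42577}{3}} = \sqrt{256 \left(-154\right) - \frac{42577}{3}} = \sqrt{-39424 - \frac{42577}{3}} = \sqrt{- \frac{160849}{3}} = \frac{i \sqrt{482547}}{3}$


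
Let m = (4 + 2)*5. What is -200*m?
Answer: -6000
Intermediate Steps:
m = 30 (m = 6*5 = 30)
-200*m = -200*30 = -6000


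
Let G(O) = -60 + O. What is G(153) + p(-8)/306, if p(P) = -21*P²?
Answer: 4519/51 ≈ 88.608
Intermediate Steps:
G(153) + p(-8)/306 = (-60 + 153) - 21*(-8)²/306 = 93 - 21*64*(1/306) = 93 - 1344*1/306 = 93 - 224/51 = 4519/51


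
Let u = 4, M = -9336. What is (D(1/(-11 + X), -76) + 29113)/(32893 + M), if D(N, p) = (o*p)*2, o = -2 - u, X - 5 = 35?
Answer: 30025/23557 ≈ 1.2746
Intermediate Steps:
X = 40 (X = 5 + 35 = 40)
o = -6 (o = -2 - 1*4 = -2 - 4 = -6)
D(N, p) = -12*p (D(N, p) = -6*p*2 = -12*p)
(D(1/(-11 + X), -76) + 29113)/(32893 + M) = (-12*(-76) + 29113)/(32893 - 9336) = (912 + 29113)/23557 = 30025*(1/23557) = 30025/23557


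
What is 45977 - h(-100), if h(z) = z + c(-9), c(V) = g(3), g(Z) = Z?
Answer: 46074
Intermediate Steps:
c(V) = 3
h(z) = 3 + z (h(z) = z + 3 = 3 + z)
45977 - h(-100) = 45977 - (3 - 100) = 45977 - 1*(-97) = 45977 + 97 = 46074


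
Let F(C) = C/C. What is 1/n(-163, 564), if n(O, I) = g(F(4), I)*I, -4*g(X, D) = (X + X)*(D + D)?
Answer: -1/318096 ≈ -3.1437e-6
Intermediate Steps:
F(C) = 1
g(X, D) = -D*X (g(X, D) = -(X + X)*(D + D)/4 = -2*X*2*D/4 = -D*X)
n(O, I) = -I² (n(O, I) = (-1*I*1)*I = (-I)*I = -I²)
1/n(-163, 564) = 1/(-1*564²) = 1/(-1*318096) = 1/(-318096) = -1/318096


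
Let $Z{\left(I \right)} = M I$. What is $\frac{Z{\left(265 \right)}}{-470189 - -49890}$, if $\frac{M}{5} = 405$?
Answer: $- \frac{536625}{420299} \approx -1.2768$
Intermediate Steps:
$M = 2025$ ($M = 5 \cdot 405 = 2025$)
$Z{\left(I \right)} = 2025 I$
$\frac{Z{\left(265 \right)}}{-470189 - -49890} = \frac{2025 \cdot 265}{-470189 - -49890} = \frac{536625}{-470189 + 49890} = \frac{536625}{-420299} = 536625 \left(- \frac{1}{420299}\right) = - \frac{536625}{420299}$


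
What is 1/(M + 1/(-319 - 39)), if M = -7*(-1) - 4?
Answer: 358/1073 ≈ 0.33364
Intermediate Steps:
M = 3 (M = 7 - 4 = 3)
1/(M + 1/(-319 - 39)) = 1/(3 + 1/(-319 - 39)) = 1/(3 + 1/(-358)) = 1/(3 - 1/358) = 1/(1073/358) = 358/1073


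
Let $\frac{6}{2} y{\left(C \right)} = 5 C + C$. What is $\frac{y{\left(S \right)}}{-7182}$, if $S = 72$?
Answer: $- \frac{8}{399} \approx -0.02005$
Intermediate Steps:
$y{\left(C \right)} = 2 C$ ($y{\left(C \right)} = \frac{5 C + C}{3} = \frac{6 C}{3} = 2 C$)
$\frac{y{\left(S \right)}}{-7182} = \frac{2 \cdot 72}{-7182} = 144 \left(- \frac{1}{7182}\right) = - \frac{8}{399}$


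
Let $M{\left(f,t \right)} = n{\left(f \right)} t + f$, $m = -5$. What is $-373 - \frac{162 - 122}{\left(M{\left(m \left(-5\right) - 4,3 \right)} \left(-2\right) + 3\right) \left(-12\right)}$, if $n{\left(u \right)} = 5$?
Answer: $- \frac{77221}{207} \approx -373.05$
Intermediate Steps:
$M{\left(f,t \right)} = f + 5 t$ ($M{\left(f,t \right)} = 5 t + f = f + 5 t$)
$-373 - \frac{162 - 122}{\left(M{\left(m \left(-5\right) - 4,3 \right)} \left(-2\right) + 3\right) \left(-12\right)} = -373 - \frac{162 - 122}{\left(\left(\left(\left(-5\right) \left(-5\right) - 4\right) + 5 \cdot 3\right) \left(-2\right) + 3\right) \left(-12\right)} = -373 - \frac{40}{\left(\left(\left(25 - 4\right) + 15\right) \left(-2\right) + 3\right) \left(-12\right)} = -373 - \frac{40}{\left(\left(21 + 15\right) \left(-2\right) + 3\right) \left(-12\right)} = -373 - \frac{40}{\left(36 \left(-2\right) + 3\right) \left(-12\right)} = -373 - \frac{40}{\left(-72 + 3\right) \left(-12\right)} = -373 - \frac{40}{\left(-69\right) \left(-12\right)} = -373 - \frac{40}{828} = -373 - 40 \cdot \frac{1}{828} = -373 - \frac{10}{207} = - \frac{77221}{207}$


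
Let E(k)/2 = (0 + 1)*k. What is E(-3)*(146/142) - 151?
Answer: -11159/71 ≈ -157.17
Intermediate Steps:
E(k) = 2*k (E(k) = 2*((0 + 1)*k) = 2*(1*k) = 2*k)
E(-3)*(146/142) - 151 = (2*(-3))*(146/142) - 151 = -876/142 - 151 = -6*73/71 - 151 = -438/71 - 151 = -11159/71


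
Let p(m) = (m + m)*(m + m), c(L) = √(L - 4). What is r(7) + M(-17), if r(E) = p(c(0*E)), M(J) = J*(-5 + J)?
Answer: 358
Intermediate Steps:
c(L) = √(-4 + L)
p(m) = 4*m² (p(m) = (2*m)*(2*m) = 4*m²)
r(E) = -16 (r(E) = 4*(√(-4 + 0*E))² = 4*(√(-4 + 0))² = 4*(√(-4))² = 4*(2*I)² = 4*(-4) = -16)
r(7) + M(-17) = -16 - 17*(-5 - 17) = -16 - 17*(-22) = -16 + 374 = 358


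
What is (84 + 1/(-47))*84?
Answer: 331548/47 ≈ 7054.2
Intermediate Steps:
(84 + 1/(-47))*84 = (84 - 1/47)*84 = (3947/47)*84 = 331548/47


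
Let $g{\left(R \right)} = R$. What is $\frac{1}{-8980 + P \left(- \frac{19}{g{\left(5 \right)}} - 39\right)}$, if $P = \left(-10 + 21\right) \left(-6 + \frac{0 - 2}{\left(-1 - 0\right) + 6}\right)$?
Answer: $- \frac{25}{149172} \approx -0.00016759$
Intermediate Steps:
$P = - \frac{352}{5}$ ($P = 11 \left(-6 - \frac{2}{\left(-1 + 0\right) + 6}\right) = 11 \left(-6 - \frac{2}{-1 + 6}\right) = 11 \left(-6 - \frac{2}{5}\right) = 11 \left(- \frac{32}{5}\right) = - \frac{352}{5} \approx -70.4$)
$\frac{1}{-8980 + P \left(- \frac{19}{g{\left(5 \right)}} - 39\right)} = \frac{1}{-8980 - \frac{352 \left(- \frac{19}{5} - 39\right)}{5}} = \frac{1}{-8980 - - \frac{75328}{25}} = \frac{1}{-8980 + \frac{75328}{25}} = \frac{1}{- \frac{149172}{25}} = - \frac{25}{149172}$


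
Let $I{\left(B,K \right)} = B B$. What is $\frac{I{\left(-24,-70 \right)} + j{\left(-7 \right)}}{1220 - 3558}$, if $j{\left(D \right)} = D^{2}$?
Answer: $- \frac{625}{2338} \approx -0.26732$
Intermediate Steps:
$I{\left(B,K \right)} = B^{2}$
$\frac{I{\left(-24,-70 \right)} + j{\left(-7 \right)}}{1220 - 3558} = \frac{\left(-24\right)^{2} + \left(-7\right)^{2}}{1220 - 3558} = \frac{576 + 49}{-2338} = 625 \left(- \frac{1}{2338}\right) = - \frac{625}{2338}$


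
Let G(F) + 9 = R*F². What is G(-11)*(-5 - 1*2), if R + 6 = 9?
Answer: -2478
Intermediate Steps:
R = 3 (R = -6 + 9 = 3)
G(F) = -9 + 3*F²
G(-11)*(-5 - 1*2) = (-9 + 3*(-11)²)*(-5 - 1*2) = (-9 + 3*121)*(-5 - 2) = (-9 + 363)*(-7) = 354*(-7) = -2478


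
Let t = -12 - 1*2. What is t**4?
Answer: 38416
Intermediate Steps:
t = -14 (t = -12 - 2 = -14)
t**4 = (-14)**4 = 38416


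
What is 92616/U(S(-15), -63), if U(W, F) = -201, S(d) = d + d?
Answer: -30872/67 ≈ -460.78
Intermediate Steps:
S(d) = 2*d
92616/U(S(-15), -63) = 92616/(-201) = 92616*(-1/201) = -30872/67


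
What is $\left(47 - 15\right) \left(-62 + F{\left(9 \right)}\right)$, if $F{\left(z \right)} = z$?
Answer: $-1696$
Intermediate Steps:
$\left(47 - 15\right) \left(-62 + F{\left(9 \right)}\right) = \left(47 - 15\right) \left(-62 + 9\right) = \left(47 - 15\right) \left(-53\right) = 32 \left(-53\right) = -1696$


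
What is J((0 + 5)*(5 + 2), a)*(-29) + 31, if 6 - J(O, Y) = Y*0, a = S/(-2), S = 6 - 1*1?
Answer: -143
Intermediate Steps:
S = 5 (S = 6 - 1 = 5)
a = -5/2 (a = 5/(-2) = 5*(-½) = -5/2 ≈ -2.5000)
J(O, Y) = 6 (J(O, Y) = 6 - Y*0 = 6 - 1*0 = 6 + 0 = 6)
J((0 + 5)*(5 + 2), a)*(-29) + 31 = 6*(-29) + 31 = -174 + 31 = -143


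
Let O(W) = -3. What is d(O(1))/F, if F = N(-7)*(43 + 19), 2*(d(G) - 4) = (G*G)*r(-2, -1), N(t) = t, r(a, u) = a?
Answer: 5/434 ≈ 0.011521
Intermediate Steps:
d(G) = 4 - G**2 (d(G) = 4 + ((G*G)*(-2))/2 = 4 + (G**2*(-2))/2 = 4 + (-2*G**2)/2 = 4 - G**2)
F = -434 (F = -7*(43 + 19) = -7*62 = -434)
d(O(1))/F = (4 - 1*(-3)**2)/(-434) = (4 - 1*9)*(-1/434) = (4 - 9)*(-1/434) = -5*(-1/434) = 5/434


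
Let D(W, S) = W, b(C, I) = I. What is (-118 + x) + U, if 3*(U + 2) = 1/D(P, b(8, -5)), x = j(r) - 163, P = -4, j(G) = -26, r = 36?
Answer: -3709/12 ≈ -309.08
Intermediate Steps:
x = -189 (x = -26 - 163 = -189)
U = -25/12 (U = -2 + (⅓)/(-4) = -2 + (⅓)*(-¼) = -2 - 1/12 = -25/12 ≈ -2.0833)
(-118 + x) + U = (-118 - 189) - 25/12 = -307 - 25/12 = -3709/12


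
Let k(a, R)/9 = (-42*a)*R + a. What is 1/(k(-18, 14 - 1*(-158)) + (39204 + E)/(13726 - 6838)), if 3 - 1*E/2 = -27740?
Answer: 3444/4029961289 ≈ 8.5460e-7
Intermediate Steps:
E = 55486 (E = 6 - 2*(-27740) = 6 + 55480 = 55486)
k(a, R) = 9*a - 378*R*a (k(a, R) = 9*((-42*a)*R + a) = 9*(-42*R*a + a) = 9*(a - 42*R*a) = 9*a - 378*R*a)
1/(k(-18, 14 - 1*(-158)) + (39204 + E)/(13726 - 6838)) = 1/(9*(-18)*(1 - 42*(14 - 1*(-158))) + (39204 + 55486)/(13726 - 6838)) = 1/(9*(-18)*(1 - 42*(14 + 158)) + 94690/6888) = 1/(9*(-18)*(1 - 42*172) + 94690*(1/6888)) = 1/(9*(-18)*(1 - 7224) + 47345/3444) = 1/(9*(-18)*(-7223) + 47345/3444) = 1/(1170126 + 47345/3444) = 1/(4029961289/3444) = 3444/4029961289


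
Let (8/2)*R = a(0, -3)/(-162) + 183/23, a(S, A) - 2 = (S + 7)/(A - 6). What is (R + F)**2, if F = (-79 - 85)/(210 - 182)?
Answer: 13203405055201/881630858304 ≈ 14.976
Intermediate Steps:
a(S, A) = 2 + (7 + S)/(-6 + A) (a(S, A) = 2 + (S + 7)/(A - 6) = 2 + (7 + S)/(-6 + A))
F = -41/7 (F = -164/28 = -164*1/28 = -41/7 ≈ -5.8571)
R = 266561/134136 (R = (((-5 + 0 + 2*(-3))/(-6 - 3))/(-162) + 183/23)/4 = (((-5 + 0 - 6)/(-9))*(-1/162) + 183*(1/23))/4 = (-1/9*(-11)*(-1/162) + 183/23)/4 = ((11/9)*(-1/162) + 183/23)/4 = (-11/1458 + 183/23)/4 = (1/4)*(266561/33534) = 266561/134136 ≈ 1.9872)
(R + F)**2 = (266561/134136 - 41/7)**2 = (-3633649/938952)**2 = 13203405055201/881630858304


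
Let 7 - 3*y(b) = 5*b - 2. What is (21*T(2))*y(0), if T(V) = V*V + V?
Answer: 378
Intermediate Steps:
y(b) = 3 - 5*b/3 (y(b) = 7/3 - (5*b - 2)/3 = 7/3 - (-2 + 5*b)/3 = 7/3 + (⅔ - 5*b/3) = 3 - 5*b/3)
T(V) = V + V² (T(V) = V² + V = V + V²)
(21*T(2))*y(0) = (21*(2*(1 + 2)))*(3 - 5/3*0) = (21*(2*3))*(3 + 0) = (21*6)*3 = 126*3 = 378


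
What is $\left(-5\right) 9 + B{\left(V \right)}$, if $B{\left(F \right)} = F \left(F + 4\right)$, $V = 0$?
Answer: $-45$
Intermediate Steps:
$B{\left(F \right)} = F \left(4 + F\right)$
$\left(-5\right) 9 + B{\left(V \right)} = \left(-5\right) 9 + 0 \left(4 + 0\right) = -45 + 0 \cdot 4 = -45 + 0 = -45$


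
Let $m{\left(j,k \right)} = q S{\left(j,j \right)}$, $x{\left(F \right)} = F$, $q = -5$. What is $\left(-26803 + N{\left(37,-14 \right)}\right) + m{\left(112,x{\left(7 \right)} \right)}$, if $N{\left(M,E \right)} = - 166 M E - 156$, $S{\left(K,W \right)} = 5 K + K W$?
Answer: $-6491$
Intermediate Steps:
$N{\left(M,E \right)} = -156 - 166 E M$ ($N{\left(M,E \right)} = - 166 E M - 156 = -156 - 166 E M$)
$m{\left(j,k \right)} = - 5 j \left(5 + j\right)$
$\left(-26803 + N{\left(37,-14 \right)}\right) + m{\left(112,x{\left(7 \right)} \right)} = \left(-26803 - \left(156 - 85988\right)\right) - 560 \left(5 + 112\right) = \left(-26803 + \left(-156 + 85988\right)\right) - 560 \cdot 117 = \left(-26803 + 85832\right) - 65520 = 59029 - 65520 = -6491$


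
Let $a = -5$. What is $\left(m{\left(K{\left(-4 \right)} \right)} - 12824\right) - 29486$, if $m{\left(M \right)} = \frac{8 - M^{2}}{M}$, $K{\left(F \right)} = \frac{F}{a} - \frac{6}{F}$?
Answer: $- \frac{9731029}{230} \approx -42309.0$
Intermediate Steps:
$K{\left(F \right)} = - \frac{6}{F} - \frac{F}{5}$ ($K{\left(F \right)} = \frac{F}{-5} - \frac{6}{F} = F \left(- \frac{1}{5}\right) - \frac{6}{F} = - \frac{F}{5} - \frac{6}{F} = - \frac{6}{F} - \frac{F}{5}$)
$m{\left(M \right)} = \frac{8 - M^{2}}{M}$
$\left(m{\left(K{\left(-4 \right)} \right)} - 12824\right) - 29486 = \left(\left(- (- \frac{6}{-4} - - \frac{4}{5}) + \frac{8}{- \frac{6}{-4} - - \frac{4}{5}}\right) - 12824\right) - 29486 = \left(\left(- (\left(-6\right) \left(- \frac{1}{4}\right) + \frac{4}{5}) + \frac{8}{\left(-6\right) \left(- \frac{1}{4}\right) + \frac{4}{5}}\right) - 12824\right) - 29486 = \left(\left(- (\frac{3}{2} + \frac{4}{5}) + \frac{8}{\frac{3}{2} + \frac{4}{5}}\right) - 12824\right) - 29486 = \left(\left(\left(-1\right) \frac{23}{10} + \frac{8}{\frac{23}{10}}\right) - 12824\right) - 29486 = \left(\left(- \frac{23}{10} + 8 \cdot \frac{10}{23}\right) - 12824\right) - 29486 = \left(\left(- \frac{23}{10} + \frac{80}{23}\right) - 12824\right) - 29486 = \left(\frac{271}{230} - 12824\right) - 29486 = - \frac{2949249}{230} - 29486 = - \frac{9731029}{230}$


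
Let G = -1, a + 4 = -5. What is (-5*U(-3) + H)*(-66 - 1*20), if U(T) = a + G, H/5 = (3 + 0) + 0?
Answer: -5590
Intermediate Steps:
a = -9 (a = -4 - 5 = -9)
H = 15 (H = 5*((3 + 0) + 0) = 5*(3 + 0) = 5*3 = 15)
U(T) = -10 (U(T) = -9 - 1 = -10)
(-5*U(-3) + H)*(-66 - 1*20) = (-5*(-10) + 15)*(-66 - 1*20) = (50 + 15)*(-66 - 20) = 65*(-86) = -5590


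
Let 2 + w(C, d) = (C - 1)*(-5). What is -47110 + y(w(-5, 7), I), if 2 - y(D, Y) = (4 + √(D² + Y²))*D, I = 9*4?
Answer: -47220 - 112*√130 ≈ -48497.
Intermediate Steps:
I = 36
w(C, d) = 3 - 5*C (w(C, d) = -2 + (C - 1)*(-5) = -2 + (-1 + C)*(-5) = -2 + (5 - 5*C) = 3 - 5*C)
y(D, Y) = 2 - D*(4 + √(D² + Y²)) (y(D, Y) = 2 - (4 + √(D² + Y²))*D = 2 - D*(4 + √(D² + Y²)))
-47110 + y(w(-5, 7), I) = -47110 + (2 - 4*(3 - 5*(-5)) - (3 - 5*(-5))*√((3 - 5*(-5))² + 36²)) = -47110 + (2 - 4*(3 + 25) - (3 + 25)*√((3 + 25)² + 1296)) = -47110 + (2 - 4*28 - 1*28*√(28² + 1296)) = -47110 + (2 - 112 - 1*28*√(784 + 1296)) = -47110 + (2 - 112 - 1*28*√2080) = -47110 + (2 - 112 - 1*28*4*√130) = -47110 + (2 - 112 - 112*√130) = -47110 + (-110 - 112*√130) = -47220 - 112*√130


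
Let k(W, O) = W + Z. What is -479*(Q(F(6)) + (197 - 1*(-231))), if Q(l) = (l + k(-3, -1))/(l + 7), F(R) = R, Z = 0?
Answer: -2666593/13 ≈ -2.0512e+5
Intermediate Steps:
k(W, O) = W (k(W, O) = W + 0 = W)
Q(l) = (-3 + l)/(7 + l) (Q(l) = (l - 3)/(l + 7) = (-3 + l)/(7 + l))
-479*(Q(F(6)) + (197 - 1*(-231))) = -479*((-3 + 6)/(7 + 6) + (197 - 1*(-231))) = -479*(3/13 + (197 + 231)) = -479*((1/13)*3 + 428) = -479*(3/13 + 428) = -479*5567/13 = -2666593/13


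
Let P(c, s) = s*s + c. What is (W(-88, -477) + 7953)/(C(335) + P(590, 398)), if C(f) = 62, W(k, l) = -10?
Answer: 7943/159056 ≈ 0.049938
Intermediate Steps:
P(c, s) = c + s² (P(c, s) = s² + c = c + s²)
(W(-88, -477) + 7953)/(C(335) + P(590, 398)) = (-10 + 7953)/(62 + (590 + 398²)) = 7943/(62 + (590 + 158404)) = 7943/(62 + 158994) = 7943/159056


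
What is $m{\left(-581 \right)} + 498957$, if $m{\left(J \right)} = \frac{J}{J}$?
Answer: $498958$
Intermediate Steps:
$m{\left(J \right)} = 1$
$m{\left(-581 \right)} + 498957 = 1 + 498957 = 498958$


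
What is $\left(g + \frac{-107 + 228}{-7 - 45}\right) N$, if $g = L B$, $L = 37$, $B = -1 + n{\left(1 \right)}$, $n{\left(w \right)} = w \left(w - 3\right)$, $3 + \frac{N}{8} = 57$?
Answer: $- \frac{636444}{13} \approx -48957.0$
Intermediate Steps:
$N = 432$ ($N = -24 + 8 \cdot 57 = -24 + 456 = 432$)
$n{\left(w \right)} = w \left(-3 + w\right)$
$B = -3$ ($B = -1 + 1 \left(-3 + 1\right) = -1 + 1 \left(-2\right) = -1 - 2 = -3$)
$g = -111$ ($g = 37 \left(-3\right) = -111$)
$\left(g + \frac{-107 + 228}{-7 - 45}\right) N = \left(-111 + \frac{-107 + 228}{-7 - 45}\right) 432 = \left(-111 + \frac{121}{-52}\right) 432 = \left(-111 + 121 \left(- \frac{1}{52}\right)\right) 432 = \left(-111 - \frac{121}{52}\right) 432 = \left(- \frac{5893}{52}\right) 432 = - \frac{636444}{13}$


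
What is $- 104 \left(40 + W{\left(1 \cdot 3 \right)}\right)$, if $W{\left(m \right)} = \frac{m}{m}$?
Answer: $-4264$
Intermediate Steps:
$W{\left(m \right)} = 1$
$- 104 \left(40 + W{\left(1 \cdot 3 \right)}\right) = - 104 \left(40 + 1\right) = \left(-104\right) 41 = -4264$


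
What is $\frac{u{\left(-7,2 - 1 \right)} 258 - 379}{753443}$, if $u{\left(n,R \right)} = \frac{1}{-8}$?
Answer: $- \frac{1645}{3013772} \approx -0.00054583$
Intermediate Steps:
$u{\left(n,R \right)} = - \frac{1}{8}$
$\frac{u{\left(-7,2 - 1 \right)} 258 - 379}{753443} = \frac{\left(- \frac{1}{8}\right) 258 - 379}{753443} = \left(- \frac{129}{4} - 379\right) \frac{1}{753443} = \left(- \frac{1645}{4}\right) \frac{1}{753443} = - \frac{1645}{3013772}$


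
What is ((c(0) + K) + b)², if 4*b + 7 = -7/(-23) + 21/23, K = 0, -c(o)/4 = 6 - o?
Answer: 5480281/8464 ≈ 647.48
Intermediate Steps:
c(o) = -24 + 4*o (c(o) = -4*(6 - o) = -24 + 4*o)
b = -133/92 (b = -7/4 + (-7/(-23) + 21/23)/4 = -7/4 + (-7*(-1/23) + 21*(1/23))/4 = -7/4 + (7/23 + 21/23)/4 = -7/4 + (¼)*(28/23) = -7/4 + 7/23 = -133/92 ≈ -1.4457)
((c(0) + K) + b)² = (((-24 + 4*0) + 0) - 133/92)² = (((-24 + 0) + 0) - 133/92)² = ((-24 + 0) - 133/92)² = (-24 - 133/92)² = (-2341/92)² = 5480281/8464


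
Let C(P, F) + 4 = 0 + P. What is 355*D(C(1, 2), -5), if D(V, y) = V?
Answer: -1065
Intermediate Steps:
C(P, F) = -4 + P (C(P, F) = -4 + (0 + P) = -4 + P)
355*D(C(1, 2), -5) = 355*(-4 + 1) = 355*(-3) = -1065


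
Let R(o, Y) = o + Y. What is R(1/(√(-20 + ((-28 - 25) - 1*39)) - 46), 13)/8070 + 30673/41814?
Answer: 46059040861/62651170620 - I*√7/4494990 ≈ 0.73517 - 5.886e-7*I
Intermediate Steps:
R(o, Y) = Y + o
R(1/(√(-20 + ((-28 - 25) - 1*39)) - 46), 13)/8070 + 30673/41814 = (13 + 1/(√(-20 + ((-28 - 25) - 1*39)) - 46))/8070 + 30673/41814 = (13 + 1/(√(-20 + (-53 - 39)) - 46))*(1/8070) + 30673*(1/41814) = (13 + 1/(√(-20 - 92) - 46))*(1/8070) + 30673/41814 = (13 + 1/(√(-112) - 46))*(1/8070) + 30673/41814 = (13 + 1/(4*I*√7 - 46))*(1/8070) + 30673/41814 = (13 + 1/(-46 + 4*I*√7))*(1/8070) + 30673/41814 = (13/8070 + 1/(8070*(-46 + 4*I*√7))) + 30673/41814 = 20672891/28119915 + 1/(8070*(-46 + 4*I*√7))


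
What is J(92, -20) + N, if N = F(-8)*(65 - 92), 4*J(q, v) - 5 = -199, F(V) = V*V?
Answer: -3553/2 ≈ -1776.5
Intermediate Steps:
F(V) = V²
J(q, v) = -97/2 (J(q, v) = 5/4 + (¼)*(-199) = 5/4 - 199/4 = -97/2)
N = -1728 (N = (-8)²*(65 - 92) = 64*(-27) = -1728)
J(92, -20) + N = -97/2 - 1728 = -3553/2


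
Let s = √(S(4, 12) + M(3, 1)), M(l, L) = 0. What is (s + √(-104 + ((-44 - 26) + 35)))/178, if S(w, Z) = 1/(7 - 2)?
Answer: √5/890 + I*√139/178 ≈ 0.0025124 + 0.066235*I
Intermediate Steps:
S(w, Z) = ⅕ (S(w, Z) = 1/5 = ⅕)
s = √5/5 (s = √(⅕ + 0) = √(⅕) = √5/5 ≈ 0.44721)
(s + √(-104 + ((-44 - 26) + 35)))/178 = (√5/5 + √(-104 + ((-44 - 26) + 35)))/178 = (√5/5 + √(-104 + (-70 + 35)))*(1/178) = (√5/5 + √(-104 - 35))*(1/178) = (√5/5 + √(-139))*(1/178) = (√5/5 + I*√139)*(1/178) = √5/890 + I*√139/178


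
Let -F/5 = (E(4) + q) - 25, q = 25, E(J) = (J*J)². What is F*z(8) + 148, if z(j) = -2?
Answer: 2708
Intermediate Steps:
E(J) = J⁴ (E(J) = (J²)² = J⁴)
F = -1280 (F = -5*((4⁴ + 25) - 25) = -5*((256 + 25) - 25) = -5*(281 - 25) = -5*256 = -1280)
F*z(8) + 148 = -1280*(-2) + 148 = 2560 + 148 = 2708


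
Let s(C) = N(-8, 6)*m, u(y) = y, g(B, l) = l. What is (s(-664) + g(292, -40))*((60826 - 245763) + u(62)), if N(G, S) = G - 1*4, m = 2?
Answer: 11832000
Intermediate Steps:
N(G, S) = -4 + G (N(G, S) = G - 4 = -4 + G)
s(C) = -24 (s(C) = (-4 - 8)*2 = -12*2 = -24)
(s(-664) + g(292, -40))*((60826 - 245763) + u(62)) = (-24 - 40)*((60826 - 245763) + 62) = -64*(-184937 + 62) = -64*(-184875) = 11832000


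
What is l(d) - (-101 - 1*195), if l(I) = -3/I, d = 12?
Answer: 1183/4 ≈ 295.75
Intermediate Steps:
l(d) - (-101 - 1*195) = -3/12 - (-101 - 1*195) = -3*1/12 - (-101 - 195) = -¼ - 1*(-296) = -¼ + 296 = 1183/4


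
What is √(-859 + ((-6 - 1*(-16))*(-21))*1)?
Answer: I*√1069 ≈ 32.696*I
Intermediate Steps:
√(-859 + ((-6 - 1*(-16))*(-21))*1) = √(-859 + ((-6 + 16)*(-21))*1) = √(-859 + (10*(-21))*1) = √(-859 - 210*1) = √(-859 - 210) = √(-1069) = I*√1069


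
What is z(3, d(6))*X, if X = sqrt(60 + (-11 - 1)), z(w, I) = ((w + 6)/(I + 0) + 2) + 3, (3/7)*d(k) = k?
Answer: 158*sqrt(3)/7 ≈ 39.095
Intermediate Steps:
d(k) = 7*k/3
z(w, I) = 5 + (6 + w)/I (z(w, I) = ((6 + w)/I + 2) + 3 = (2 + (6 + w)/I) + 3 = 5 + (6 + w)/I)
X = 4*sqrt(3) (X = sqrt(60 - 12) = sqrt(48) = 4*sqrt(3) ≈ 6.9282)
z(3, d(6))*X = ((6 + 3 + 5*((7/3)*6))/(((7/3)*6)))*(4*sqrt(3)) = ((6 + 3 + 5*14)/14)*(4*sqrt(3)) = ((6 + 3 + 70)/14)*(4*sqrt(3)) = ((1/14)*79)*(4*sqrt(3)) = 79*(4*sqrt(3))/14 = 158*sqrt(3)/7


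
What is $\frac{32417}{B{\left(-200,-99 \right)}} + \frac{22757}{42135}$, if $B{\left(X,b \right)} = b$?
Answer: $- \frac{41322344}{126405} \approx -326.9$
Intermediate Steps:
$\frac{32417}{B{\left(-200,-99 \right)}} + \frac{22757}{42135} = \frac{32417}{-99} + \frac{22757}{42135} = 32417 \left(- \frac{1}{99}\right) + 22757 \cdot \frac{1}{42135} = - \frac{2947}{9} + \frac{22757}{42135} = - \frac{41322344}{126405}$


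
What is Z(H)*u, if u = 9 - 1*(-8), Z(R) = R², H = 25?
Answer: 10625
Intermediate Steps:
u = 17 (u = 9 + 8 = 17)
Z(H)*u = 25²*17 = 625*17 = 10625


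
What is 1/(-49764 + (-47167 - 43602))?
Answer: -1/140533 ≈ -7.1158e-6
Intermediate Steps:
1/(-49764 + (-47167 - 43602)) = 1/(-49764 - 90769) = 1/(-140533) = -1/140533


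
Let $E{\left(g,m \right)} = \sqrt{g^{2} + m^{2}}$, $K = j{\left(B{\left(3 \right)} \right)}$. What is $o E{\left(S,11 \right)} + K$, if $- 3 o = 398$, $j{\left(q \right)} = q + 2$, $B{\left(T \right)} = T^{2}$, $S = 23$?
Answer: $11 - \frac{1990 \sqrt{26}}{3} \approx -3371.4$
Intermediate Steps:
$j{\left(q \right)} = 2 + q$
$K = 11$ ($K = 2 + 3^{2} = 2 + 9 = 11$)
$o = - \frac{398}{3}$ ($o = \left(- \frac{1}{3}\right) 398 = - \frac{398}{3} \approx -132.67$)
$o E{\left(S,11 \right)} + K = - \frac{398 \sqrt{23^{2} + 11^{2}}}{3} + 11 = - \frac{398 \sqrt{529 + 121}}{3} + 11 = - \frac{398 \sqrt{650}}{3} + 11 = - \frac{398 \cdot 5 \sqrt{26}}{3} + 11 = - \frac{1990 \sqrt{26}}{3} + 11 = 11 - \frac{1990 \sqrt{26}}{3}$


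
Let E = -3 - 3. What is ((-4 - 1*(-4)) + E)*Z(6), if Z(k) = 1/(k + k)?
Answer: -½ ≈ -0.50000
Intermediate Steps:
E = -6
Z(k) = 1/(2*k)
((-4 - 1*(-4)) + E)*Z(6) = ((-4 - 1*(-4)) - 6)*((½)/6) = ((-4 + 4) - 6)*((½)*(⅙)) = (0 - 6)*(1/12) = -6*1/12 = -½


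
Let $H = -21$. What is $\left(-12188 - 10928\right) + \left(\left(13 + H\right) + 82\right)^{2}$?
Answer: $-17640$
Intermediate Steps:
$\left(-12188 - 10928\right) + \left(\left(13 + H\right) + 82\right)^{2} = \left(-12188 - 10928\right) + \left(\left(13 - 21\right) + 82\right)^{2} = -23116 + \left(-8 + 82\right)^{2} = -23116 + 74^{2} = -23116 + 5476 = -17640$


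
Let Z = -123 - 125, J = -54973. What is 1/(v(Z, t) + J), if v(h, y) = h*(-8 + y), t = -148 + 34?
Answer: -1/24717 ≈ -4.0458e-5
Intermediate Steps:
Z = -248
t = -114
1/(v(Z, t) + J) = 1/(-248*(-8 - 114) - 54973) = 1/(-248*(-122) - 54973) = 1/(30256 - 54973) = 1/(-24717) = -1/24717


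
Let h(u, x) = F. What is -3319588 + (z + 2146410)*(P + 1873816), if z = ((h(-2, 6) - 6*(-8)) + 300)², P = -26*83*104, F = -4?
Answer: 3735432496876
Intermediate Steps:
P = -224432 (P = -2158*104 = -224432)
h(u, x) = -4
z = 118336 (z = ((-4 - 6*(-8)) + 300)² = ((-4 + 48) + 300)² = (44 + 300)² = 344² = 118336)
-3319588 + (z + 2146410)*(P + 1873816) = -3319588 + (118336 + 2146410)*(-224432 + 1873816) = -3319588 + 2264746*1649384 = -3319588 + 3735435816464 = 3735432496876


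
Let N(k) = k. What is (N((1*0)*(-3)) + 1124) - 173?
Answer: 951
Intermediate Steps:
(N((1*0)*(-3)) + 1124) - 173 = ((1*0)*(-3) + 1124) - 173 = (0*(-3) + 1124) - 173 = (0 + 1124) - 173 = 1124 - 173 = 951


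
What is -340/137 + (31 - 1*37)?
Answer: -1162/137 ≈ -8.4818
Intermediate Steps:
-340/137 + (31 - 1*37) = -340/137 + (31 - 37) = -10*34/137 - 6 = -340/137 - 6 = -1162/137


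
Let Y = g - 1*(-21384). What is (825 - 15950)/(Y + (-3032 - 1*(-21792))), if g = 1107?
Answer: -15125/41251 ≈ -0.36666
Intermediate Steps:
Y = 22491 (Y = 1107 - 1*(-21384) = 1107 + 21384 = 22491)
(825 - 15950)/(Y + (-3032 - 1*(-21792))) = (825 - 15950)/(22491 + (-3032 - 1*(-21792))) = -15125/(22491 + (-3032 + 21792)) = -15125/(22491 + 18760) = -15125/41251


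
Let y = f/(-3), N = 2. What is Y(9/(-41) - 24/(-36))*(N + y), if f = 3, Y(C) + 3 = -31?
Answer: -34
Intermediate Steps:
Y(C) = -34 (Y(C) = -3 - 31 = -34)
y = -1 (y = 3/(-3) = 3*(-⅓) = -1)
Y(9/(-41) - 24/(-36))*(N + y) = -34*(2 - 1) = -34*1 = -34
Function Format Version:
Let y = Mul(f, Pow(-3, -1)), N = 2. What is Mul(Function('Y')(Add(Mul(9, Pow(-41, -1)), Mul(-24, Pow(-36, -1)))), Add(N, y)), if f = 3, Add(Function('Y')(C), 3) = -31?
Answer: -34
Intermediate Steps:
Function('Y')(C) = -34 (Function('Y')(C) = Add(-3, -31) = -34)
y = -1 (y = Mul(3, Pow(-3, -1)) = Mul(3, Rational(-1, 3)) = -1)
Mul(Function('Y')(Add(Mul(9, Pow(-41, -1)), Mul(-24, Pow(-36, -1)))), Add(N, y)) = Mul(-34, Add(2, -1)) = Mul(-34, 1) = -34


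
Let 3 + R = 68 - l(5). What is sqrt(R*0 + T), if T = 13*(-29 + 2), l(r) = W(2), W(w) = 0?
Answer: 3*I*sqrt(39) ≈ 18.735*I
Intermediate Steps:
l(r) = 0
T = -351 (T = 13*(-27) = -351)
R = 65 (R = -3 + (68 - 1*0) = -3 + (68 + 0) = -3 + 68 = 65)
sqrt(R*0 + T) = sqrt(65*0 - 351) = sqrt(0 - 351) = sqrt(-351) = 3*I*sqrt(39)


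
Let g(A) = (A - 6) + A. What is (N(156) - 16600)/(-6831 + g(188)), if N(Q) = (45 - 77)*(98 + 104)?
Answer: 23064/6461 ≈ 3.5697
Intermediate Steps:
N(Q) = -6464 (N(Q) = -32*202 = -6464)
g(A) = -6 + 2*A (g(A) = (-6 + A) + A = -6 + 2*A)
(N(156) - 16600)/(-6831 + g(188)) = (-6464 - 16600)/(-6831 + (-6 + 2*188)) = -23064/(-6831 + (-6 + 376)) = -23064/(-6831 + 370) = -23064/(-6461) = -23064*(-1/6461) = 23064/6461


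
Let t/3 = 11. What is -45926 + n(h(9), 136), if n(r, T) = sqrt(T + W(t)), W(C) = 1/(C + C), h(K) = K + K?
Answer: -45926 + sqrt(592482)/66 ≈ -45914.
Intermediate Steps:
t = 33 (t = 3*11 = 33)
h(K) = 2*K
W(C) = 1/(2*C)
n(r, T) = sqrt(1/66 + T) (n(r, T) = sqrt(T + (1/2)/33) = sqrt(T + (1/2)*(1/33)) = sqrt(T + 1/66) = sqrt(1/66 + T))
-45926 + n(h(9), 136) = -45926 + sqrt(66 + 4356*136)/66 = -45926 + sqrt(66 + 592416)/66 = -45926 + sqrt(592482)/66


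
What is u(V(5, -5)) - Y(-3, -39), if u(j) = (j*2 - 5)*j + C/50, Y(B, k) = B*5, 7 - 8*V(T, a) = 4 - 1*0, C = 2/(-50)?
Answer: 268109/20000 ≈ 13.405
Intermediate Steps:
C = -1/25 (C = 2*(-1/50) = -1/25 ≈ -0.040000)
V(T, a) = 3/8 (V(T, a) = 7/8 - (4 - 1*0)/8 = 7/8 - (4 + 0)/8 = 7/8 - 1/8*4 = 7/8 - 1/2 = 3/8)
Y(B, k) = 5*B
u(j) = -1/1250 + j*(-5 + 2*j) (u(j) = (j*2 - 5)*j - 1/25/50 = (2*j - 5)*j - 1/25*1/50 = (-5 + 2*j)*j - 1/1250 = j*(-5 + 2*j) - 1/1250 = -1/1250 + j*(-5 + 2*j))
u(V(5, -5)) - Y(-3, -39) = (-1/1250 - 5*3/8 + 2*(3/8)**2) - 5*(-3) = (-1/1250 - 15/8 + 2*(9/64)) - 1*(-15) = (-1/1250 - 15/8 + 9/32) + 15 = -31891/20000 + 15 = 268109/20000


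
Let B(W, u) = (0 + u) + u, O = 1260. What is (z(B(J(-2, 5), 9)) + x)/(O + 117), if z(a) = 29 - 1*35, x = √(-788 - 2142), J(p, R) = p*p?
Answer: -2/459 + I*√2930/1377 ≈ -0.0043573 + 0.03931*I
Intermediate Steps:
J(p, R) = p²
x = I*√2930 (x = √(-2930) = I*√2930 ≈ 54.129*I)
B(W, u) = 2*u (B(W, u) = u + u = 2*u)
z(a) = -6 (z(a) = 29 - 35 = -6)
(z(B(J(-2, 5), 9)) + x)/(O + 117) = (-6 + I*√2930)/(1260 + 117) = (-6 + I*√2930)/1377 = (-6 + I*√2930)*(1/1377) = -2/459 + I*√2930/1377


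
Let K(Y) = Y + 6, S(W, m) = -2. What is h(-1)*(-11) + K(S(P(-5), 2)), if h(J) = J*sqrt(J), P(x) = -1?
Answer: 4 + 11*I ≈ 4.0 + 11.0*I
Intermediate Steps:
K(Y) = 6 + Y
h(J) = J**(3/2)
h(-1)*(-11) + K(S(P(-5), 2)) = (-1)**(3/2)*(-11) + (6 - 2) = -I*(-11) + 4 = 11*I + 4 = 4 + 11*I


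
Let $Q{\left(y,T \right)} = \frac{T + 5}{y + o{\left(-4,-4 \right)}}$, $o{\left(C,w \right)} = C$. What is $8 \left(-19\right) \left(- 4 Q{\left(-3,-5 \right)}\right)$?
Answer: $0$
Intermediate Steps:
$Q{\left(y,T \right)} = \frac{5 + T}{-4 + y}$ ($Q{\left(y,T \right)} = \frac{T + 5}{y - 4} = \frac{5 + T}{-4 + y}$)
$8 \left(-19\right) \left(- 4 Q{\left(-3,-5 \right)}\right) = 8 \left(-19\right) \left(- 4 \frac{5 - 5}{-4 - 3}\right) = - 152 \left(- 4 \frac{1}{-7} \cdot 0\right) = - 152 \left(- 4 \left(\left(- \frac{1}{7}\right) 0\right)\right) = - 152 \left(\left(-4\right) 0\right) = \left(-152\right) 0 = 0$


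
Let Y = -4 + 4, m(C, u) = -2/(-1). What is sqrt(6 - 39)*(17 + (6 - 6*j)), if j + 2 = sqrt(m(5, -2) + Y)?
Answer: I*sqrt(33)*(35 - 6*sqrt(2)) ≈ 152.32*I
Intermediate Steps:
m(C, u) = 2 (m(C, u) = -2*(-1) = 2)
Y = 0
j = -2 + sqrt(2) (j = -2 + sqrt(2 + 0) = -2 + sqrt(2) ≈ -0.58579)
sqrt(6 - 39)*(17 + (6 - 6*j)) = sqrt(6 - 39)*(17 + (6 - 6*(-2 + sqrt(2)))) = sqrt(-33)*(17 + (6 + (12 - 6*sqrt(2)))) = (I*sqrt(33))*(17 + (18 - 6*sqrt(2))) = (I*sqrt(33))*(35 - 6*sqrt(2)) = I*sqrt(33)*(35 - 6*sqrt(2))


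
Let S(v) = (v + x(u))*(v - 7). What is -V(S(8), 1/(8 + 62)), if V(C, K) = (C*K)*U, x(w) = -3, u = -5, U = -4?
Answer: 2/7 ≈ 0.28571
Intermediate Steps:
S(v) = (-7 + v)*(-3 + v) (S(v) = (v - 3)*(v - 7) = (-3 + v)*(-7 + v) = (-7 + v)*(-3 + v))
V(C, K) = -4*C*K (V(C, K) = (C*K)*(-4) = -4*C*K)
-V(S(8), 1/(8 + 62)) = -(-4)*(21 + 8² - 10*8)/(8 + 62) = -(-4)*(21 + 64 - 80)/70 = -(-4)*5/70 = -1*(-2/7) = 2/7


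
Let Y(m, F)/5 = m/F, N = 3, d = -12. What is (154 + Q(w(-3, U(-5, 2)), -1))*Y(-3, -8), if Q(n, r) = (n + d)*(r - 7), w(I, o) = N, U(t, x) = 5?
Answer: 1695/4 ≈ 423.75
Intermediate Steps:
w(I, o) = 3
Y(m, F) = 5*m/F (Y(m, F) = 5*(m/F) = 5*m/F)
Q(n, r) = (-12 + n)*(-7 + r) (Q(n, r) = (n - 12)*(r - 7) = (-12 + n)*(-7 + r))
(154 + Q(w(-3, U(-5, 2)), -1))*Y(-3, -8) = (154 + (84 - 12*(-1) - 7*3 + 3*(-1)))*(5*(-3)/(-8)) = (154 + (84 + 12 - 21 - 3))*(5*(-3)*(-⅛)) = (154 + 72)*(15/8) = 226*(15/8) = 1695/4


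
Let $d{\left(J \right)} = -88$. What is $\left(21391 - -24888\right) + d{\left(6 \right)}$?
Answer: $46191$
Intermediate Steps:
$\left(21391 - -24888\right) + d{\left(6 \right)} = \left(21391 - -24888\right) - 88 = \left(21391 + 24888\right) - 88 = 46279 - 88 = 46191$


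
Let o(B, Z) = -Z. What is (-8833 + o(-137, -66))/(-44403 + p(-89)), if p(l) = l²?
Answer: 8767/36482 ≈ 0.24031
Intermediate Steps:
(-8833 + o(-137, -66))/(-44403 + p(-89)) = (-8833 - 1*(-66))/(-44403 + (-89)²) = (-8833 + 66)/(-44403 + 7921) = -8767/(-36482) = -8767*(-1/36482) = 8767/36482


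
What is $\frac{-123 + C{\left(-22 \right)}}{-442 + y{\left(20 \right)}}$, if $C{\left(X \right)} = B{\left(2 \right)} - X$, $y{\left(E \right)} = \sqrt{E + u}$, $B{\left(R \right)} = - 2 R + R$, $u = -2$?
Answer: $\frac{22763}{97673} + \frac{309 \sqrt{2}}{195346} \approx 0.23529$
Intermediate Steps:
$B{\left(R \right)} = - R$
$y{\left(E \right)} = \sqrt{-2 + E}$ ($y{\left(E \right)} = \sqrt{E - 2} = \sqrt{-2 + E}$)
$C{\left(X \right)} = -2 - X$ ($C{\left(X \right)} = \left(-1\right) 2 - X = -2 - X$)
$\frac{-123 + C{\left(-22 \right)}}{-442 + y{\left(20 \right)}} = \frac{-123 - -20}{-442 + \sqrt{-2 + 20}} = \frac{-123 + \left(-2 + 22\right)}{-442 + \sqrt{18}} = \frac{-123 + 20}{-442 + 3 \sqrt{2}} = - \frac{103}{-442 + 3 \sqrt{2}}$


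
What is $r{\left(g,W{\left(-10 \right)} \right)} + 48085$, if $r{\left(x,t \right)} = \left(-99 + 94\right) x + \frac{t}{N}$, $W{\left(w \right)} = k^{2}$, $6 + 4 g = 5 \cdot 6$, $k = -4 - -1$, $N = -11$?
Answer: $\frac{528596}{11} \approx 48054.0$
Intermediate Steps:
$k = -3$ ($k = -4 + 1 = -3$)
$g = 6$ ($g = - \frac{3}{2} + \frac{5 \cdot 6}{4} = - \frac{3}{2} + \frac{1}{4} \cdot 30 = - \frac{3}{2} + \frac{15}{2} = 6$)
$W{\left(w \right)} = 9$ ($W{\left(w \right)} = \left(-3\right)^{2} = 9$)
$r{\left(x,t \right)} = - 5 x - \frac{t}{11}$ ($r{\left(x,t \right)} = \left(-99 + 94\right) x + \frac{t}{-11} = - 5 x - \frac{t}{11}$)
$r{\left(g,W{\left(-10 \right)} \right)} + 48085 = \left(\left(-5\right) 6 - \frac{9}{11}\right) + 48085 = \left(-30 - \frac{9}{11}\right) + 48085 = - \frac{339}{11} + 48085 = \frac{528596}{11}$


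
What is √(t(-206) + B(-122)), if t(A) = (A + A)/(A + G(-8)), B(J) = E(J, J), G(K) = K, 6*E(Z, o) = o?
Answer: I*√1896789/321 ≈ 4.2905*I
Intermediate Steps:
E(Z, o) = o/6
B(J) = J/6
t(A) = 2*A/(-8 + A) (t(A) = (A + A)/(A - 8) = (2*A)/(-8 + A) = 2*A/(-8 + A))
√(t(-206) + B(-122)) = √(2*(-206)/(-8 - 206) + (⅙)*(-122)) = √(2*(-206)/(-214) - 61/3) = √(2*(-206)*(-1/214) - 61/3) = √(206/107 - 61/3) = √(-5909/321) = I*√1896789/321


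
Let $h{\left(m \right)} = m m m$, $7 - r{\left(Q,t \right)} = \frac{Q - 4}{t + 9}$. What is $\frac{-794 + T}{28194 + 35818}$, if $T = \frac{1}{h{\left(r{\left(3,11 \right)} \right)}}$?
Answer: $- \frac{85605749}{6901530102} \approx -0.012404$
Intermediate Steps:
$r{\left(Q,t \right)} = 7 - \frac{-4 + Q}{9 + t}$ ($r{\left(Q,t \right)} = 7 - \frac{Q - 4}{t + 9} = 7 - \frac{-4 + Q}{9 + t}$)
$h{\left(m \right)} = m^{3}$ ($h{\left(m \right)} = m^{2} m = m^{3}$)
$T = \frac{8000}{2803221}$ ($T = \frac{1}{\left(\frac{67 - 3 + 7 \cdot 11}{9 + 11}\right)^{3}} = \frac{1}{\left(\frac{67 - 3 + 77}{20}\right)^{3}} = \frac{1}{\left(\frac{1}{20} \cdot 141\right)^{3}} = \frac{1}{\left(\frac{141}{20}\right)^{3}} = \frac{1}{\frac{2803221}{8000}} = \frac{8000}{2803221} \approx 0.0028539$)
$\frac{-794 + T}{28194 + 35818} = \frac{-794 + \frac{8000}{2803221}}{28194 + 35818} = - \frac{2225749474}{2803221 \cdot 64012} = \left(- \frac{2225749474}{2803221}\right) \frac{1}{64012} = - \frac{85605749}{6901530102}$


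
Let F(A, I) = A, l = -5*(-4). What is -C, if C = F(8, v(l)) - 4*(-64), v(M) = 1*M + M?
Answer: -264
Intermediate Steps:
l = 20
v(M) = 2*M (v(M) = M + M = 2*M)
C = 264 (C = 8 - 4*(-64) = 8 + 256 = 264)
-C = -1*264 = -264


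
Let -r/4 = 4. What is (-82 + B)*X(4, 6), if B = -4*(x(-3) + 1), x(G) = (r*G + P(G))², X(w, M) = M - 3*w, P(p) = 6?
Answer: 70500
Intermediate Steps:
r = -16 (r = -4*4 = -16)
x(G) = (6 - 16*G)² (x(G) = (-16*G + 6)² = (6 - 16*G)²)
B = -11668 (B = -4*(4*(3 - 8*(-3))² + 1) = -4*(4*(3 + 24)² + 1) = -4*(4*27² + 1) = -4*(4*729 + 1) = -4*(2916 + 1) = -4*2917 = -11668)
(-82 + B)*X(4, 6) = (-82 - 11668)*(6 - 3*4) = -11750*(6 - 12) = -11750*(-6) = 70500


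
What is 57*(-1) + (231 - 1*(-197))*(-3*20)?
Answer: -25737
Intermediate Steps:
57*(-1) + (231 - 1*(-197))*(-3*20) = -57 + (231 + 197)*(-60) = -57 + 428*(-60) = -57 - 25680 = -25737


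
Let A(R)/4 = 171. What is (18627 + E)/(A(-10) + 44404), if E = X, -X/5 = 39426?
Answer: -178503/45088 ≈ -3.9590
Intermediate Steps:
X = -197130 (X = -5*39426 = -197130)
E = -197130
A(R) = 684 (A(R) = 4*171 = 684)
(18627 + E)/(A(-10) + 44404) = (18627 - 197130)/(684 + 44404) = -178503/45088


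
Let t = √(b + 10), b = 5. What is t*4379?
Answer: 4379*√15 ≈ 16960.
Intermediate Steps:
t = √15 (t = √(5 + 10) = √15 ≈ 3.8730)
t*4379 = √15*4379 = 4379*√15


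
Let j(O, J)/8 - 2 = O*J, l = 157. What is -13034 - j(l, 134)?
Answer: -181354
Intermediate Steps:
j(O, J) = 16 + 8*J*O (j(O, J) = 16 + 8*(O*J) = 16 + 8*(J*O) = 16 + 8*J*O)
-13034 - j(l, 134) = -13034 - (16 + 8*134*157) = -13034 - (16 + 168304) = -13034 - 1*168320 = -13034 - 168320 = -181354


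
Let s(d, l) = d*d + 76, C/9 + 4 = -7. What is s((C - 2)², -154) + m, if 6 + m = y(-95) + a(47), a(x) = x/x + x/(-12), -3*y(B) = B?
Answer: 416241999/4 ≈ 1.0406e+8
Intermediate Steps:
C = -99 (C = -36 + 9*(-7) = -36 - 63 = -99)
y(B) = -B/3
a(x) = 1 - x/12 (a(x) = 1 + x*(-1/12) = 1 - x/12)
m = 91/4 (m = -6 + (-⅓*(-95) + (1 - 1/12*47)) = -6 + (95/3 + (1 - 47/12)) = -6 + (95/3 - 35/12) = -6 + 115/4 = 91/4 ≈ 22.750)
s(d, l) = 76 + d² (s(d, l) = d² + 76 = 76 + d²)
s((C - 2)², -154) + m = (76 + ((-99 - 2)²)²) + 91/4 = (76 + ((-101)²)²) + 91/4 = (76 + 10201²) + 91/4 = (76 + 104060401) + 91/4 = 104060477 + 91/4 = 416241999/4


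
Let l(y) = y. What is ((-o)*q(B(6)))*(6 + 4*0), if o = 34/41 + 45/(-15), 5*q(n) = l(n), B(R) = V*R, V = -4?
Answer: -12816/205 ≈ -62.517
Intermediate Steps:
B(R) = -4*R
q(n) = n/5
o = -89/41 (o = 34*(1/41) + 45*(-1/15) = 34/41 - 3 = -89/41 ≈ -2.1707)
((-o)*q(B(6)))*(6 + 4*0) = ((-1*(-89/41))*((-4*6)/5))*(6 + 4*0) = (89*((⅕)*(-24))/41)*(6 + 0) = ((89/41)*(-24/5))*6 = -2136/205*6 = -12816/205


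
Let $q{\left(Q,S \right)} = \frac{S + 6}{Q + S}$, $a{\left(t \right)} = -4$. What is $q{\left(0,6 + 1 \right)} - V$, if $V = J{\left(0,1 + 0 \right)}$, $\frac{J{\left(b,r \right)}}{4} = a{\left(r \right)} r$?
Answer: $\frac{125}{7} \approx 17.857$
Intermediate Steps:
$q{\left(Q,S \right)} = \frac{6 + S}{Q + S}$
$J{\left(b,r \right)} = - 16 r$ ($J{\left(b,r \right)} = 4 \left(- 4 r\right) = - 16 r$)
$V = -16$ ($V = - 16 \left(1 + 0\right) = \left(-16\right) 1 = -16$)
$q{\left(0,6 + 1 \right)} - V = \frac{6 + \left(6 + 1\right)}{0 + \left(6 + 1\right)} - -16 = \frac{6 + 7}{0 + 7} + 16 = \frac{1}{7} \cdot 13 + 16 = \frac{13}{7} + 16 = \frac{125}{7}$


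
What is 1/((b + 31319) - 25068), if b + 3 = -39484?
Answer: -1/33236 ≈ -3.0088e-5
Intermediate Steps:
b = -39487 (b = -3 - 39484 = -39487)
1/((b + 31319) - 25068) = 1/((-39487 + 31319) - 25068) = 1/(-8168 - 25068) = 1/(-33236) = -1/33236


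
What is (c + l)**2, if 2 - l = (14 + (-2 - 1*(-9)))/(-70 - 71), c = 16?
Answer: 727609/2209 ≈ 329.38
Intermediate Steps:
l = 101/47 (l = 2 - (14 + (-2 - 1*(-9)))/(-70 - 71) = 2 - (14 + (-2 + 9))/(-141) = 2 - (14 + 7)*(-1)/141 = 2 - 21*(-1)/141 = 2 - 1*(-7/47) = 2 + 7/47 = 101/47 ≈ 2.1489)
(c + l)**2 = (16 + 101/47)**2 = (853/47)**2 = 727609/2209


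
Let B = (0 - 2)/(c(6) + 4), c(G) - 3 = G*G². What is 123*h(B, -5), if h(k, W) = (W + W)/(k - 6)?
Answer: 27429/134 ≈ 204.69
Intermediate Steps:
c(G) = 3 + G³ (c(G) = 3 + G*G² = 3 + G³)
B = -2/223 (B = (0 - 2)/((3 + 6³) + 4) = -2/((3 + 216) + 4) = -2/(219 + 4) = -2/223 ≈ -0.0089686)
h(k, W) = 2*W/(-6 + k) (h(k, W) = (2*W)/(-6 + k) = 2*W/(-6 + k))
123*h(B, -5) = 123*(2*(-5)/(-6 - 2/223)) = 123*(2*(-5)/(-1340/223)) = 123*(2*(-5)*(-223/1340)) = 123*(223/134) = 27429/134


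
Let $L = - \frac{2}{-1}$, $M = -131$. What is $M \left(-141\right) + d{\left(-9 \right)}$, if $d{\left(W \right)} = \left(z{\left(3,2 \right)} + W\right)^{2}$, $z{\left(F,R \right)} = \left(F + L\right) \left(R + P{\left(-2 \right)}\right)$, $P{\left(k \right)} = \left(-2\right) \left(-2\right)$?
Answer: $18912$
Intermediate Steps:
$L = 2$ ($L = \left(-2\right) \left(-1\right) = 2$)
$P{\left(k \right)} = 4$
$z{\left(F,R \right)} = \left(2 + F\right) \left(4 + R\right)$ ($z{\left(F,R \right)} = \left(F + 2\right) \left(R + 4\right) = \left(2 + F\right) \left(4 + R\right)$)
$d{\left(W \right)} = \left(30 + W\right)^{2}$ ($d{\left(W \right)} = \left(\left(8 + 2 \cdot 2 + 4 \cdot 3 + 3 \cdot 2\right) + W\right)^{2} = \left(\left(8 + 4 + 12 + 6\right) + W\right)^{2} = \left(30 + W\right)^{2}$)
$M \left(-141\right) + d{\left(-9 \right)} = \left(-131\right) \left(-141\right) + \left(30 - 9\right)^{2} = 18471 + 21^{2} = 18471 + 441 = 18912$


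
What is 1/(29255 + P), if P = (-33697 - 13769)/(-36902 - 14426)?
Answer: 25664/750824053 ≈ 3.4181e-5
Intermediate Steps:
P = 23733/25664 (P = -47466/(-51328) = -47466*(-1/51328) = 23733/25664 ≈ 0.92476)
1/(29255 + P) = 1/(29255 + 23733/25664) = 1/(750824053/25664) = 25664/750824053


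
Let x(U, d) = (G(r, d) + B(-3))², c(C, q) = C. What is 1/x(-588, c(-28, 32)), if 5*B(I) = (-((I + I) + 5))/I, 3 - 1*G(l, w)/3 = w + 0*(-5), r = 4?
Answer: 225/1943236 ≈ 0.00011579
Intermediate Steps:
G(l, w) = 9 - 3*w (G(l, w) = 9 - 3*(w + 0*(-5)) = 9 - 3*(w + 0) = 9 - 3*w)
B(I) = (-5 - 2*I)/(5*I) (B(I) = ((-((I + I) + 5))/I)/5 = ((-(2*I + 5))/I)/5 = ((-(5 + 2*I))/I)/5 = ((-5 - 2*I)/I)/5 = (-5 - 2*I)/(5*I))
x(U, d) = (134/15 - 3*d)² (x(U, d) = ((9 - 3*d) + (-⅖ - 1/(-3)))² = ((9 - 3*d) + (-⅖ - 1*(-⅓)))² = ((9 - 3*d) + (-⅖ + ⅓))² = ((9 - 3*d) - 1/15)² = (134/15 - 3*d)²)
1/x(-588, c(-28, 32)) = 1/((-134 + 45*(-28))²/225) = 1/((-134 - 1260)²/225) = 1/((1/225)*(-1394)²) = 1/((1/225)*1943236) = 1/(1943236/225) = 225/1943236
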